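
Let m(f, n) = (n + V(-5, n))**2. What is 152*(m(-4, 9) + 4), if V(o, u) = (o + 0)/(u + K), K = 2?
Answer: 1416640/121 ≈ 11708.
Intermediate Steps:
V(o, u) = o/(2 + u) (V(o, u) = (o + 0)/(u + 2) = o/(2 + u))
m(f, n) = (n - 5/(2 + n))**2
152*(m(-4, 9) + 4) = 152*((9 - 5/(2 + 9))**2 + 4) = 152*((9 - 5/11)**2 + 4) = 152*((94/11)**2 + 4) = 152*(8836/121 + 4) = 152*(9320/121) = 1416640/121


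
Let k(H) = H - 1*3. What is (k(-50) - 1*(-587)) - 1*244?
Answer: 290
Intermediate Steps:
k(H) = -3 + H (k(H) = H - 3 = -3 + H)
(k(-50) - 1*(-587)) - 1*244 = ((-3 - 50) - 1*(-587)) - 1*244 = (-53 + 587) - 244 = 534 - 244 = 290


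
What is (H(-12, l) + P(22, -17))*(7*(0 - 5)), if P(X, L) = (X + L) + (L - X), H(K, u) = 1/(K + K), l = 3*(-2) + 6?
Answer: 28595/24 ≈ 1191.5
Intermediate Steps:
l = 0 (l = -6 + 6 = 0)
H(K, u) = 1/(2*K)
P(X, L) = 2*L (P(X, L) = (L + X) + (L - X) = 2*L)
(H(-12, l) + P(22, -17))*(7*(0 - 5)) = ((½)/(-12) + 2*(-17))*(7*(0 - 5)) = ((½)*(-1/12) - 34)*(7*(-5)) = (-1/24 - 34)*(-35) = -817/24*(-35) = 28595/24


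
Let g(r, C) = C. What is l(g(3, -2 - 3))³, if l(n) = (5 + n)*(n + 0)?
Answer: 0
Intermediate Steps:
l(n) = n*(5 + n) (l(n) = (5 + n)*n = n*(5 + n))
l(g(3, -2 - 3))³ = ((-2 - 3)*(5 + (-2 - 3)))³ = (-5*(5 - 5))³ = (-5*0)³ = 0³ = 0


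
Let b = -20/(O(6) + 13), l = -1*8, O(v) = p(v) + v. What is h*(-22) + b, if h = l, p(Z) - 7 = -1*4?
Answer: 1926/11 ≈ 175.09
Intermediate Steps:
p(Z) = 3 (p(Z) = 7 - 1*4 = 7 - 4 = 3)
O(v) = 3 + v
l = -8
h = -8
b = -10/11 (b = -20/((3 + 6) + 13) = -20/(9 + 13) = -20/22 = -20*1/22 = -10/11 ≈ -0.90909)
h*(-22) + b = -8*(-22) - 10/11 = 176 - 10/11 = 1926/11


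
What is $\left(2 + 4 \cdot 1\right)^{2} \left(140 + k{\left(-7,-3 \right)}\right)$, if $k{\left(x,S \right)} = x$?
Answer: $4788$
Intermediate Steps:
$\left(2 + 4 \cdot 1\right)^{2} \left(140 + k{\left(-7,-3 \right)}\right) = \left(2 + 4 \cdot 1\right)^{2} \left(140 - 7\right) = \left(2 + 4\right)^{2} \cdot 133 = 6^{2} \cdot 133 = 36 \cdot 133 = 4788$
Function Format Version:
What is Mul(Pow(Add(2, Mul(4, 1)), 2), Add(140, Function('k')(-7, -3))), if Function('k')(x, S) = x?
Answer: 4788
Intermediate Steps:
Mul(Pow(Add(2, Mul(4, 1)), 2), Add(140, Function('k')(-7, -3))) = Mul(Pow(Add(2, Mul(4, 1)), 2), Add(140, -7)) = Mul(Pow(Add(2, 4), 2), 133) = Mul(Pow(6, 2), 133) = Mul(36, 133) = 4788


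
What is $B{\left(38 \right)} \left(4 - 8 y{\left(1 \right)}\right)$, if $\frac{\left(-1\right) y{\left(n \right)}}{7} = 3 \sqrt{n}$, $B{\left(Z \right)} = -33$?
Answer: $-5676$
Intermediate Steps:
$y{\left(n \right)} = - 21 \sqrt{n}$ ($y{\left(n \right)} = - 7 \cdot 3 \sqrt{n} = - 21 \sqrt{n}$)
$B{\left(38 \right)} \left(4 - 8 y{\left(1 \right)}\right) = - 33 \left(4 - 8 \left(- 21 \sqrt{1}\right)\right) = - 33 \left(4 - 8 \left(\left(-21\right) 1\right)\right) = - 33 \left(4 - -168\right) = - 33 \left(4 + 168\right) = \left(-33\right) 172 = -5676$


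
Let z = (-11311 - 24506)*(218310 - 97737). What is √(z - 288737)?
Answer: I*√4318851878 ≈ 65718.0*I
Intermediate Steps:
z = -4318563141 (z = -35817*120573 = -4318563141)
√(z - 288737) = √(-4318563141 - 288737) = √(-4318851878) = I*√4318851878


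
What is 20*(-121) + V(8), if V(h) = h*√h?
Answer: -2420 + 16*√2 ≈ -2397.4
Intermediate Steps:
V(h) = h^(3/2)
20*(-121) + V(8) = 20*(-121) + 8^(3/2) = -2420 + 16*√2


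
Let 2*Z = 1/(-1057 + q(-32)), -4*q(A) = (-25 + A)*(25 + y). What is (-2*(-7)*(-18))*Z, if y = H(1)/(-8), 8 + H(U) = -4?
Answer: 1008/5435 ≈ 0.18546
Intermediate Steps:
H(U) = -12 (H(U) = -8 - 4 = -12)
y = 3/2 (y = -12/(-8) = -12*(-⅛) = 3/2 ≈ 1.5000)
q(A) = 1325/8 - 53*A/8 (q(A) = -(-25 + A)*(25 + 3/2)/4 = -(-25 + A)*53/(4*2) = -(-1325/2 + 53*A/2)/4 = 1325/8 - 53*A/8)
Z = -4/5435 (Z = 1/(2*(-1057 + (1325/8 - 53/8*(-32)))) = 1/(2*(-1057 + (1325/8 + 212))) = 1/(2*(-1057 + 3021/8)) = 1/(2*(-5435/8)) = (½)*(-8/5435) = -4/5435 ≈ -0.00073597)
(-2*(-7)*(-18))*Z = (-2*(-7)*(-18))*(-4/5435) = (14*(-18))*(-4/5435) = -252*(-4/5435) = 1008/5435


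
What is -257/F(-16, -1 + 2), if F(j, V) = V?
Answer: -257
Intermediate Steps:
-257/F(-16, -1 + 2) = -257/(-1 + 2) = -257/1 = -257*1 = -257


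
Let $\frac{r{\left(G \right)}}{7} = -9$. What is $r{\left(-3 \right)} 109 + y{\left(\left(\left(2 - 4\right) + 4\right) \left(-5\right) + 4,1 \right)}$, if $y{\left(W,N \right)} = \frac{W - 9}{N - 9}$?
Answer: $- \frac{54921}{8} \approx -6865.1$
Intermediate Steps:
$r{\left(G \right)} = -63$ ($r{\left(G \right)} = 7 \left(-9\right) = -63$)
$y{\left(W,N \right)} = \frac{-9 + W}{-9 + N}$
$r{\left(-3 \right)} 109 + y{\left(\left(\left(2 - 4\right) + 4\right) \left(-5\right) + 4,1 \right)} = \left(-63\right) 109 + \frac{-9 + \left(\left(\left(2 - 4\right) + 4\right) \left(-5\right) + 4\right)}{-9 + 1} = -6867 + \frac{-9 + \left(\left(-2 + 4\right) \left(-5\right) + 4\right)}{-8} = -6867 - \frac{-9 + \left(2 \left(-5\right) + 4\right)}{8} = -6867 - \frac{-9 + \left(-10 + 4\right)}{8} = -6867 - \frac{-9 - 6}{8} = -6867 - - \frac{15}{8} = -6867 + \frac{15}{8} = - \frac{54921}{8}$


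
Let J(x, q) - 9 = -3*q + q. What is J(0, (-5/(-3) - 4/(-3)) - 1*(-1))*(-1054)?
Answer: -1054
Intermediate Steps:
J(x, q) = 9 - 2*q (J(x, q) = 9 + (-3*q + q) = 9 - 2*q)
J(0, (-5/(-3) - 4/(-3)) - 1*(-1))*(-1054) = (9 - 2*((-5/(-3) - 4/(-3)) - 1*(-1)))*(-1054) = (9 - 2*((-5*(-1/3) - 4*(-1/3)) + 1))*(-1054) = (9 - 2*((5/3 + 4/3) + 1))*(-1054) = (9 - 2*(3 + 1))*(-1054) = (9 - 2*4)*(-1054) = (9 - 8)*(-1054) = 1*(-1054) = -1054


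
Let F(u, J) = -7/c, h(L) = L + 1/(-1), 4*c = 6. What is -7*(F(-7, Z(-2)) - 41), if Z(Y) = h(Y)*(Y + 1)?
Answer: 959/3 ≈ 319.67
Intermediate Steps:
c = 3/2 (c = (1/4)*6 = 3/2 ≈ 1.5000)
h(L) = -1 + L (h(L) = L - 1 = -1 + L)
Z(Y) = (1 + Y)*(-1 + Y) (Z(Y) = (-1 + Y)*(Y + 1) = (-1 + Y)*(1 + Y) = (1 + Y)*(-1 + Y))
F(u, J) = -14/3 (F(u, J) = -7/3/2 = -7*2/3 = -14/3)
-7*(F(-7, Z(-2)) - 41) = -7*(-14/3 - 41) = -7*(-137/3) = 959/3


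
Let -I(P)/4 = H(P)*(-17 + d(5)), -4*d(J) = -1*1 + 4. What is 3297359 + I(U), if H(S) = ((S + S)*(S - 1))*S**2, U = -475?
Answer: 7243964672359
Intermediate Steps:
d(J) = -3/4 (d(J) = -(-1*1 + 4)/4 = -(-1 + 4)/4 = -1/4*3 = -3/4)
H(S) = 2*S**3*(-1 + S) (H(S) = ((2*S)*(-1 + S))*S**2 = (2*S*(-1 + S))*S**2 = 2*S**3*(-1 + S))
I(P) = 142*P**3*(-1 + P) (I(P) = -4*2*P**3*(-1 + P)*(-17 - 3/4) = -4*2*P**3*(-1 + P)*(-71)/4 = -(-142)*P**3*(-1 + P) = 142*P**3*(-1 + P))
3297359 + I(U) = 3297359 + 142*(-475)**3*(-1 - 475) = 3297359 + 142*(-107171875)*(-476) = 3297359 + 7243961375000 = 7243964672359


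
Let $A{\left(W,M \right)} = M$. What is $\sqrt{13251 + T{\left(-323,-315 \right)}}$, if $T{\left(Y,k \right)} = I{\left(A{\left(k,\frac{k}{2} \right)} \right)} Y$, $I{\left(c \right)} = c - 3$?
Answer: $\frac{3 \sqrt{28930}}{2} \approx 255.13$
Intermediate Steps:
$I{\left(c \right)} = -3 + c$ ($I{\left(c \right)} = c - 3 = -3 + c$)
$T{\left(Y,k \right)} = Y \left(-3 + \frac{k}{2}\right)$ ($T{\left(Y,k \right)} = \left(-3 + \frac{k}{2}\right) Y = Y \left(-3 + \frac{k}{2}\right)$)
$\sqrt{13251 + T{\left(-323,-315 \right)}} = \sqrt{13251 + \frac{1}{2} \left(-323\right) \left(-6 - 315\right)} = \sqrt{13251 + \frac{1}{2} \left(-323\right) \left(-321\right)} = \sqrt{13251 + \frac{103683}{2}} = \sqrt{\frac{130185}{2}} = \frac{3 \sqrt{28930}}{2}$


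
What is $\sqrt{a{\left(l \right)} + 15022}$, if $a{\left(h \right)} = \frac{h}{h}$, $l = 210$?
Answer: $\sqrt{15023} \approx 122.57$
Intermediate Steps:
$a{\left(h \right)} = 1$
$\sqrt{a{\left(l \right)} + 15022} = \sqrt{1 + 15022} = \sqrt{15023}$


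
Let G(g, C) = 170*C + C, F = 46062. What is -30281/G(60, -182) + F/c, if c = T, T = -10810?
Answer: -553101977/168214410 ≈ -3.2881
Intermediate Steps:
G(g, C) = 171*C
c = -10810
-30281/G(60, -182) + F/c = -30281/(171*(-182)) + 46062/(-10810) = -30281/(-31122) + 46062*(-1/10810) = -30281*(-1/31122) - 23031/5405 = 30281/31122 - 23031/5405 = -553101977/168214410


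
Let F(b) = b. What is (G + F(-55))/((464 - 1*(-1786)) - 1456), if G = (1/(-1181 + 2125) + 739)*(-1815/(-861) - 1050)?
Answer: -209819725705/215116832 ≈ -975.38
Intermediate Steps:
G = -209804824665/270928 (G = (1/944 + 739)*(-1815*(-1/861) - 1050) = (1/944 + 739)*(605/287 - 1050) = (697617/944)*(-300745/287) = -209804824665/270928 ≈ -7.7439e+5)
(G + F(-55))/((464 - 1*(-1786)) - 1456) = (-209804824665/270928 - 55)/((464 - 1*(-1786)) - 1456) = -209819725705/(270928*((464 + 1786) - 1456)) = -209819725705/(270928*(2250 - 1456)) = -209819725705/270928/794 = -209819725705/270928*1/794 = -209819725705/215116832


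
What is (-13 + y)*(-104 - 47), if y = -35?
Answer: 7248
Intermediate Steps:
(-13 + y)*(-104 - 47) = (-13 - 35)*(-104 - 47) = -48*(-151) = 7248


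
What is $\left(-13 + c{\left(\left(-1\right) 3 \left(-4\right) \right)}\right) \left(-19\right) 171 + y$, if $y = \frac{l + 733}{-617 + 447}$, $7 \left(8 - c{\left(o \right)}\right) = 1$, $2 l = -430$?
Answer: $\frac{9940127}{595} \approx 16706.0$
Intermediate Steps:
$l = -215$ ($l = \frac{1}{2} \left(-430\right) = -215$)
$c{\left(o \right)} = \frac{55}{7}$ ($c{\left(o \right)} = 8 - \frac{1}{7} = \frac{55}{7}$)
$y = - \frac{259}{85}$ ($y = \frac{-215 + 733}{-617 + 447} = \frac{518}{-170} = 518 \left(- \frac{1}{170}\right) = - \frac{259}{85} \approx -3.0471$)
$\left(-13 + c{\left(\left(-1\right) 3 \left(-4\right) \right)}\right) \left(-19\right) 171 + y = \left(-13 + \frac{55}{7}\right) \left(-19\right) 171 - \frac{259}{85} = \left(- \frac{36}{7}\right) \left(-19\right) 171 - \frac{259}{85} = \frac{684}{7} \cdot 171 - \frac{259}{85} = \frac{116964}{7} - \frac{259}{85} = \frac{9940127}{595}$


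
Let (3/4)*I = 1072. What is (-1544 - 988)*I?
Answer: -3619072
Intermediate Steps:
I = 4288/3 (I = (4/3)*1072 = 4288/3 ≈ 1429.3)
(-1544 - 988)*I = (-1544 - 988)*(4288/3) = -2532*4288/3 = -3619072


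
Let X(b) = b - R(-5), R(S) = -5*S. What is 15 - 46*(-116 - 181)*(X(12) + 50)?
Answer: 505509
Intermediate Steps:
X(b) = -25 + b (X(b) = b - (-5)*(-5) = b - 1*25 = b - 25 = -25 + b)
15 - 46*(-116 - 181)*(X(12) + 50) = 15 - 46*(-116 - 181)*((-25 + 12) + 50) = 15 - (-13662)*(-13 + 50) = 15 - (-13662)*37 = 15 - 46*(-10989) = 15 + 505494 = 505509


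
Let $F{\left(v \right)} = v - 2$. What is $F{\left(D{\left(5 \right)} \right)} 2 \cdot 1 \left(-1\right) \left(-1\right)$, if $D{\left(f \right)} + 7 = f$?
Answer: $-8$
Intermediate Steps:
$D{\left(f \right)} = -7 + f$
$F{\left(v \right)} = -2 + v$
$F{\left(D{\left(5 \right)} \right)} 2 \cdot 1 \left(-1\right) \left(-1\right) = \left(-2 + \left(-7 + 5\right)\right) 2 \cdot 1 \left(-1\right) \left(-1\right) = \left(-2 - 2\right) 2 \left(\left(-1\right) \left(-1\right)\right) = \left(-4\right) 2 \cdot 1 = \left(-8\right) 1 = -8$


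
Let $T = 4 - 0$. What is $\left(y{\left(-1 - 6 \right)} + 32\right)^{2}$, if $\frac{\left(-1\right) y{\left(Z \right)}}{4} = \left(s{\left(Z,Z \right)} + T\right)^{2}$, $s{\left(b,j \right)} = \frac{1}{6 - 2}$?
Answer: $\frac{25921}{16} \approx 1620.1$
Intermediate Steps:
$T = 4$ ($T = 4 + 0 = 4$)
$s{\left(b,j \right)} = \frac{1}{4}$
$y{\left(Z \right)} = - \frac{289}{4}$ ($y{\left(Z \right)} = - 4 \left(\frac{1}{4} + 4\right)^{2} = - 4 \left(\frac{17}{4}\right)^{2} = \left(-4\right) \frac{289}{16} = - \frac{289}{4}$)
$\left(y{\left(-1 - 6 \right)} + 32\right)^{2} = \left(- \frac{289}{4} + 32\right)^{2} = \left(- \frac{161}{4}\right)^{2} = \frac{25921}{16}$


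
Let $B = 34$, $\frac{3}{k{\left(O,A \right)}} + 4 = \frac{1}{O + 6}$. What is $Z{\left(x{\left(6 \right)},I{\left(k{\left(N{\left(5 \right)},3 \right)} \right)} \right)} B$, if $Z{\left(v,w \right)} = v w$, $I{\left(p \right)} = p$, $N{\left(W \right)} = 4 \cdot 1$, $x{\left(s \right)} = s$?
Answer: $- \frac{2040}{13} \approx -156.92$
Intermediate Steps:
$N{\left(W \right)} = 4$
$k{\left(O,A \right)} = \frac{3}{-4 + \frac{1}{6 + O}}$ ($k{\left(O,A \right)} = \frac{3}{-4 + \frac{1}{O + 6}} = \frac{3}{-4 + \frac{1}{6 + O}}$)
$Z{\left(x{\left(6 \right)},I{\left(k{\left(N{\left(5 \right)},3 \right)} \right)} \right)} B = 6 \frac{3 \left(-6 - 4\right)}{23 + 4 \cdot 4} \cdot 34 = 6 \frac{3 \left(-6 - 4\right)}{23 + 16} \cdot 34 = 6 \cdot 3 \cdot \frac{1}{39} \left(-10\right) 34 = 6 \left(- \frac{10}{13}\right) 34 = \left(- \frac{60}{13}\right) 34 = - \frac{2040}{13}$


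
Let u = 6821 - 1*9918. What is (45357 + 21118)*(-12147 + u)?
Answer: -1013344900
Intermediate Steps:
u = -3097 (u = 6821 - 9918 = -3097)
(45357 + 21118)*(-12147 + u) = (45357 + 21118)*(-12147 - 3097) = 66475*(-15244) = -1013344900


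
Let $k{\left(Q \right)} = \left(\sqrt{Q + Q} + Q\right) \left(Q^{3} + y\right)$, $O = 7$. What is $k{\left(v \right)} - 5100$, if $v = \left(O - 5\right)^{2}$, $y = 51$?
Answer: $-4640 + 230 \sqrt{2} \approx -4314.7$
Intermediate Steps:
$v = 4$ ($v = \left(7 - 5\right)^{2} = 2^{2} = 4$)
$k{\left(Q \right)} = \left(51 + Q^{3}\right) \left(Q + \sqrt{2} \sqrt{Q}\right)$ ($k{\left(Q \right)} = \left(\sqrt{Q + Q} + Q\right) \left(Q^{3} + 51\right) = \left(\sqrt{2 Q} + Q\right) \left(51 + Q^{3}\right) = \left(\sqrt{2} \sqrt{Q} + Q\right) \left(51 + Q^{3}\right) = \left(Q + \sqrt{2} \sqrt{Q}\right) \left(51 + Q^{3}\right) = \left(51 + Q^{3}\right) \left(Q + \sqrt{2} \sqrt{Q}\right)$)
$k{\left(v \right)} - 5100 = \left(4^{4} + 51 \cdot 4 + \sqrt{2} \cdot 4^{\frac{7}{2}} + 51 \sqrt{2} \sqrt{4}\right) - 5100 = \left(256 + 204 + \sqrt{2} \cdot 128 + 51 \sqrt{2} \cdot 2\right) - 5100 = \left(256 + 204 + 128 \sqrt{2} + 102 \sqrt{2}\right) - 5100 = \left(460 + 230 \sqrt{2}\right) - 5100 = -4640 + 230 \sqrt{2}$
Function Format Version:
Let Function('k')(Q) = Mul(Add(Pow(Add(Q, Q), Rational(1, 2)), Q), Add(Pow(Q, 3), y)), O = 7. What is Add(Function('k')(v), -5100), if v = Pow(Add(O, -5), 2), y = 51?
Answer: Add(-4640, Mul(230, Pow(2, Rational(1, 2)))) ≈ -4314.7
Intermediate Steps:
v = 4 (v = Pow(Add(7, -5), 2) = Pow(2, 2) = 4)
Function('k')(Q) = Mul(Add(51, Pow(Q, 3)), Add(Q, Mul(Pow(2, Rational(1, 2)), Pow(Q, Rational(1, 2))))) (Function('k')(Q) = Mul(Add(Pow(Add(Q, Q), Rational(1, 2)), Q), Add(Pow(Q, 3), 51)) = Mul(Add(Pow(Mul(2, Q), Rational(1, 2)), Q), Add(51, Pow(Q, 3))) = Mul(Add(Mul(Pow(2, Rational(1, 2)), Pow(Q, Rational(1, 2))), Q), Add(51, Pow(Q, 3))) = Mul(Add(Q, Mul(Pow(2, Rational(1, 2)), Pow(Q, Rational(1, 2)))), Add(51, Pow(Q, 3))) = Mul(Add(51, Pow(Q, 3)), Add(Q, Mul(Pow(2, Rational(1, 2)), Pow(Q, Rational(1, 2))))))
Add(Function('k')(v), -5100) = Add(Add(Pow(4, 4), Mul(51, 4), Mul(Pow(2, Rational(1, 2)), Pow(4, Rational(7, 2))), Mul(51, Pow(2, Rational(1, 2)), Pow(4, Rational(1, 2)))), -5100) = Add(Add(256, 204, Mul(Pow(2, Rational(1, 2)), 128), Mul(51, Pow(2, Rational(1, 2)), 2)), -5100) = Add(Add(256, 204, Mul(128, Pow(2, Rational(1, 2))), Mul(102, Pow(2, Rational(1, 2)))), -5100) = Add(Add(460, Mul(230, Pow(2, Rational(1, 2)))), -5100) = Add(-4640, Mul(230, Pow(2, Rational(1, 2))))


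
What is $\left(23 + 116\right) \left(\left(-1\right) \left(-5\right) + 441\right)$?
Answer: $61994$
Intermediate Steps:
$\left(23 + 116\right) \left(\left(-1\right) \left(-5\right) + 441\right) = 139 \left(5 + 441\right) = 139 \cdot 446 = 61994$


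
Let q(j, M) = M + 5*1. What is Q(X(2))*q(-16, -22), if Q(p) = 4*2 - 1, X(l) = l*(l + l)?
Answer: -119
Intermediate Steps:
q(j, M) = 5 + M (q(j, M) = M + 5 = 5 + M)
X(l) = 2*l² (X(l) = l*(2*l) = 2*l²)
Q(p) = 7 (Q(p) = 8 - 1 = 7)
Q(X(2))*q(-16, -22) = 7*(5 - 22) = 7*(-17) = -119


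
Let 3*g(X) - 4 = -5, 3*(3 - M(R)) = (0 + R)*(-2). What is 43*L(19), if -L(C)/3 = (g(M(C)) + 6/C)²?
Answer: -43/1083 ≈ -0.039705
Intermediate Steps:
M(R) = 3 + 2*R/3 (M(R) = 3 - (0 + R)*(-2)/3 = 3 - R*(-2)/3 = 3 - (-2)*R/3 = 3 + 2*R/3)
g(X) = -⅓ (g(X) = 4/3 + (⅓)*(-5) = 4/3 - 5/3 = -⅓)
L(C) = -3*(-⅓ + 6/C)²
43*L(19) = 43*(-⅓*(-18 + 19)²/19²) = 43*(-⅓*1/361*1²) = 43*(-⅓*1/361*1) = 43*(-1/1083) = -43/1083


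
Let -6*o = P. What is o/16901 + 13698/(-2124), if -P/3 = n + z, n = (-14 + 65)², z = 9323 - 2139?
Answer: -6142173/997159 ≈ -6.1597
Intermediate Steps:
z = 7184
n = 2601 (n = 51² = 2601)
P = -29355 (P = -3*(2601 + 7184) = -3*9785 = -29355)
o = 9785/2 (o = -⅙*(-29355) = 9785/2 ≈ 4892.5)
o/16901 + 13698/(-2124) = (9785/2)/16901 + 13698/(-2124) = (9785/2)*(1/16901) + 13698*(-1/2124) = 9785/33802 - 761/118 = -6142173/997159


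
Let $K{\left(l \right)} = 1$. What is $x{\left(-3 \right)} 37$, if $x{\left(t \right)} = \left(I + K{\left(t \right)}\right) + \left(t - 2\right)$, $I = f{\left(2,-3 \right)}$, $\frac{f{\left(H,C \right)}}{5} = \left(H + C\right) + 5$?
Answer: $592$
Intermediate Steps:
$f{\left(H,C \right)} = 25 + 5 C + 5 H$ ($f{\left(H,C \right)} = 5 \left(\left(H + C\right) + 5\right) = 5 \left(\left(C + H\right) + 5\right) = 5 \left(5 + C + H\right) = 25 + 5 C + 5 H$)
$I = 20$ ($I = 25 + 5 \left(-3\right) + 5 \cdot 2 = 25 - 15 + 10 = 20$)
$x{\left(t \right)} = 19 + t$ ($x{\left(t \right)} = \left(20 + 1\right) + \left(t - 2\right) = 21 + \left(t - 2\right) = 21 + \left(-2 + t\right) = 19 + t$)
$x{\left(-3 \right)} 37 = \left(19 - 3\right) 37 = 16 \cdot 37 = 592$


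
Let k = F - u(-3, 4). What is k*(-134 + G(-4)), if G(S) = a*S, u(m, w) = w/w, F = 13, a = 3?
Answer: -1752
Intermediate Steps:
u(m, w) = 1
G(S) = 3*S
k = 12 (k = 13 - 1*1 = 13 - 1 = 12)
k*(-134 + G(-4)) = 12*(-134 + 3*(-4)) = 12*(-134 - 12) = 12*(-146) = -1752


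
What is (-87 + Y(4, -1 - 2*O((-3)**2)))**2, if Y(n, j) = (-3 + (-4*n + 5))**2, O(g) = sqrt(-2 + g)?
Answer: 11881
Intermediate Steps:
Y(n, j) = (2 - 4*n)**2 (Y(n, j) = (-3 + (5 - 4*n))**2 = (2 - 4*n)**2)
(-87 + Y(4, -1 - 2*O((-3)**2)))**2 = (-87 + 4*(-1 + 2*4)**2)**2 = (-87 + 4*(-1 + 8)**2)**2 = (-87 + 4*7**2)**2 = (-87 + 4*49)**2 = (-87 + 196)**2 = 109**2 = 11881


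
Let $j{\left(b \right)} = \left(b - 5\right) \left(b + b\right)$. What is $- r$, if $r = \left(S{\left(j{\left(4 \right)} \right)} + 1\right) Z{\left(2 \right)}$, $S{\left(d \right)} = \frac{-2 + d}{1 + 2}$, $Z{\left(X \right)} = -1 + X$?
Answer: $\frac{7}{3} \approx 2.3333$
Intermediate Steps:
$j{\left(b \right)} = 2 b \left(-5 + b\right)$ ($j{\left(b \right)} = \left(-5 + b\right) 2 b = 2 b \left(-5 + b\right)$)
$S{\left(d \right)} = - \frac{2}{3} + \frac{d}{3}$ ($S{\left(d \right)} = \frac{-2 + d}{3} = \left(-2 + d\right) \frac{1}{3} = - \frac{2}{3} + \frac{d}{3}$)
$r = - \frac{7}{3}$ ($r = \left(\left(- \frac{2}{3} + \frac{2 \cdot 4 \left(-5 + 4\right)}{3}\right) + 1\right) \left(-1 + 2\right) = \left(\left(- \frac{2}{3} + \frac{2 \cdot 4 \left(-1\right)}{3}\right) + 1\right) 1 = \left(\left(- \frac{2}{3} + \frac{1}{3} \left(-8\right)\right) + 1\right) 1 = \left(\left(- \frac{2}{3} - \frac{8}{3}\right) + 1\right) 1 = \left(- \frac{10}{3} + 1\right) 1 = \left(- \frac{7}{3}\right) 1 = - \frac{7}{3} \approx -2.3333$)
$- r = \left(-1\right) \left(- \frac{7}{3}\right) = \frac{7}{3}$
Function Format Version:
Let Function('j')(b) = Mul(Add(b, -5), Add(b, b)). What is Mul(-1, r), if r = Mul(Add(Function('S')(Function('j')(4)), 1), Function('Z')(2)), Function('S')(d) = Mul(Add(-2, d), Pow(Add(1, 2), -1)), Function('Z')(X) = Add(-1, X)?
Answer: Rational(7, 3) ≈ 2.3333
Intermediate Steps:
Function('j')(b) = Mul(2, b, Add(-5, b)) (Function('j')(b) = Mul(Add(-5, b), Mul(2, b)) = Mul(2, b, Add(-5, b)))
Function('S')(d) = Add(Rational(-2, 3), Mul(Rational(1, 3), d)) (Function('S')(d) = Mul(Add(-2, d), Pow(3, -1)) = Mul(Add(-2, d), Rational(1, 3)) = Add(Rational(-2, 3), Mul(Rational(1, 3), d)))
r = Rational(-7, 3) (r = Mul(Add(Add(Rational(-2, 3), Mul(Rational(1, 3), Mul(2, 4, Add(-5, 4)))), 1), Add(-1, 2)) = Mul(Add(Add(Rational(-2, 3), Mul(Rational(1, 3), Mul(2, 4, -1))), 1), 1) = Mul(Add(Add(Rational(-2, 3), Mul(Rational(1, 3), -8)), 1), 1) = Mul(Add(Add(Rational(-2, 3), Rational(-8, 3)), 1), 1) = Mul(Add(Rational(-10, 3), 1), 1) = Mul(Rational(-7, 3), 1) = Rational(-7, 3) ≈ -2.3333)
Mul(-1, r) = Mul(-1, Rational(-7, 3)) = Rational(7, 3)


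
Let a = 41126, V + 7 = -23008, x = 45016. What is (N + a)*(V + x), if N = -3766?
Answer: 821957360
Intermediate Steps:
V = -23015 (V = -7 - 23008 = -23015)
(N + a)*(V + x) = (-3766 + 41126)*(-23015 + 45016) = 37360*22001 = 821957360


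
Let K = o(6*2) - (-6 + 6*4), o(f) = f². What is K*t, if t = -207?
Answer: -26082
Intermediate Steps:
K = 126 (K = (6*2)² - (-6 + 6*4) = 12² - (-6 + 24) = 144 - 1*18 = 144 - 18 = 126)
K*t = 126*(-207) = -26082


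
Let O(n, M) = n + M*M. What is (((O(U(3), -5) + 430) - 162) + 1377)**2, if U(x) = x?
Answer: 2798929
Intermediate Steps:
O(n, M) = n + M**2
(((O(U(3), -5) + 430) - 162) + 1377)**2 = ((((3 + (-5)**2) + 430) - 162) + 1377)**2 = ((((3 + 25) + 430) - 162) + 1377)**2 = (((28 + 430) - 162) + 1377)**2 = ((458 - 162) + 1377)**2 = (296 + 1377)**2 = 1673**2 = 2798929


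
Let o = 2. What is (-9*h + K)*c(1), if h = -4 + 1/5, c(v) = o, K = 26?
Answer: 602/5 ≈ 120.40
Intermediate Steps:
c(v) = 2
h = -19/5 (h = -4 + 1/5 = -19/5 ≈ -3.8000)
(-9*h + K)*c(1) = (-9*(-19/5) + 26)*2 = (171/5 + 26)*2 = (301/5)*2 = 602/5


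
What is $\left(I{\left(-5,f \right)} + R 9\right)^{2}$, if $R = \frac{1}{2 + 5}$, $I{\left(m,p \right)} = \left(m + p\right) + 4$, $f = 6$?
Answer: $\frac{1936}{49} \approx 39.51$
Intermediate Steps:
$I{\left(m,p \right)} = 4 + m + p$
$R = \frac{1}{7} \approx 0.14286$
$\left(I{\left(-5,f \right)} + R 9\right)^{2} = \left(\left(4 - 5 + 6\right) + \frac{1}{7} \cdot 9\right)^{2} = \left(5 + \frac{9}{7}\right)^{2} = \left(\frac{44}{7}\right)^{2} = \frac{1936}{49}$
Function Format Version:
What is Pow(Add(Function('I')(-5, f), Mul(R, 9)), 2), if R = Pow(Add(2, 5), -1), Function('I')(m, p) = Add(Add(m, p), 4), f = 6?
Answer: Rational(1936, 49) ≈ 39.510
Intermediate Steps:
Function('I')(m, p) = Add(4, m, p)
R = Rational(1, 7) (R = Pow(7, -1) = Rational(1, 7) ≈ 0.14286)
Pow(Add(Function('I')(-5, f), Mul(R, 9)), 2) = Pow(Add(Add(4, -5, 6), Mul(Rational(1, 7), 9)), 2) = Pow(Add(5, Rational(9, 7)), 2) = Pow(Rational(44, 7), 2) = Rational(1936, 49)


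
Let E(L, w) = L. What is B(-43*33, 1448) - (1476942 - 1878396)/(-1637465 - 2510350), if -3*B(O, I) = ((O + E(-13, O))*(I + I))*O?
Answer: -2712069654384698/1382605 ≈ -1.9616e+9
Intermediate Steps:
B(O, I) = -2*I*O*(-13 + O)/3 (B(O, I) = -(O - 13)*(I + I)*O/3 = -(-13 + O)*(2*I)*O/3 = -2*I*(-13 + O)*O/3 = -2*I*O*(-13 + O)/3)
B(-43*33, 1448) - (1476942 - 1878396)/(-1637465 - 2510350) = (⅔)*1448*(-43*33)*(13 - (-43)*33) - (1476942 - 1878396)/(-1637465 - 2510350) = (⅔)*1448*(-1419)*(13 - 1*(-1419)) - (-401454)/(-4147815) = (⅔)*1448*(-1419)*(13 + 1419) - (-401454)*(-1)/4147815 = (⅔)*1448*(-1419)*1432 - 1*133818/1382605 = -1961565056 - 133818/1382605 = -2712069654384698/1382605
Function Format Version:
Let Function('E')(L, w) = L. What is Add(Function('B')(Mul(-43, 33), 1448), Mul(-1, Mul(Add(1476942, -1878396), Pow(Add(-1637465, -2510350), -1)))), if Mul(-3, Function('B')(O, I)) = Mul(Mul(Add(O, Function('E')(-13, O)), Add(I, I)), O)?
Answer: Rational(-2712069654384698, 1382605) ≈ -1.9616e+9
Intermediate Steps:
Function('B')(O, I) = Mul(Rational(-2, 3), I, O, Add(-13, O)) (Function('B')(O, I) = Mul(Rational(-1, 3), Mul(Mul(Add(O, -13), Add(I, I)), O)) = Mul(Rational(-1, 3), Mul(Mul(Add(-13, O), Mul(2, I)), O)) = Mul(Rational(-1, 3), Mul(Mul(2, I, Add(-13, O)), O)) = Mul(Rational(-1, 3), Mul(2, I, O, Add(-13, O))) = Mul(Rational(-2, 3), I, O, Add(-13, O)))
Add(Function('B')(Mul(-43, 33), 1448), Mul(-1, Mul(Add(1476942, -1878396), Pow(Add(-1637465, -2510350), -1)))) = Add(Mul(Rational(2, 3), 1448, Mul(-43, 33), Add(13, Mul(-1, Mul(-43, 33)))), Mul(-1, Mul(Add(1476942, -1878396), Pow(Add(-1637465, -2510350), -1)))) = Add(Mul(Rational(2, 3), 1448, -1419, Add(13, Mul(-1, -1419))), Mul(-1, Mul(-401454, Pow(-4147815, -1)))) = Add(Mul(Rational(2, 3), 1448, -1419, Add(13, 1419)), Mul(-1, Mul(-401454, Rational(-1, 4147815)))) = Add(Mul(Rational(2, 3), 1448, -1419, 1432), Mul(-1, Rational(133818, 1382605))) = Add(-1961565056, Rational(-133818, 1382605)) = Rational(-2712069654384698, 1382605)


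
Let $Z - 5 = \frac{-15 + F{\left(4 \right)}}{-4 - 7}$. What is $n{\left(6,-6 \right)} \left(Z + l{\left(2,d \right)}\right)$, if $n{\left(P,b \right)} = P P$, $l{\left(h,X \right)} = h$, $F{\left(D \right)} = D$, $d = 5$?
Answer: $288$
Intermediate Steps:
$Z = 6$ ($Z = 5 + \frac{-15 + 4}{-4 - 7} = 5 - \frac{11}{-11} = 5 - -1 = 5 + 1 = 6$)
$n{\left(P,b \right)} = P^{2}$
$n{\left(6,-6 \right)} \left(Z + l{\left(2,d \right)}\right) = 6^{2} \left(6 + 2\right) = 36 \cdot 8 = 288$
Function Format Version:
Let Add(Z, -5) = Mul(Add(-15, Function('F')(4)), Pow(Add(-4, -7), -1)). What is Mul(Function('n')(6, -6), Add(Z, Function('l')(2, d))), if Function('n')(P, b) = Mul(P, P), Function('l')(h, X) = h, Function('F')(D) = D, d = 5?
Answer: 288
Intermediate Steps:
Z = 6 (Z = Add(5, Mul(Add(-15, 4), Pow(Add(-4, -7), -1))) = Add(5, Mul(-11, Pow(-11, -1))) = Add(5, Mul(-11, Rational(-1, 11))) = Add(5, 1) = 6)
Function('n')(P, b) = Pow(P, 2)
Mul(Function('n')(6, -6), Add(Z, Function('l')(2, d))) = Mul(Pow(6, 2), Add(6, 2)) = Mul(36, 8) = 288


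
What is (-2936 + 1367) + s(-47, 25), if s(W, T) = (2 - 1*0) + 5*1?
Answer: -1562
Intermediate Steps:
s(W, T) = 7 (s(W, T) = (2 + 0) + 5 = 2 + 5 = 7)
(-2936 + 1367) + s(-47, 25) = (-2936 + 1367) + 7 = -1569 + 7 = -1562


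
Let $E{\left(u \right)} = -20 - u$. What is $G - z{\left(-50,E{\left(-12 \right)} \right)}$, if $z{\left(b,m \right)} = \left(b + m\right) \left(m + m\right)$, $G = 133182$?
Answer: $132254$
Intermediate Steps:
$z{\left(b,m \right)} = 2 m \left(b + m\right)$ ($z{\left(b,m \right)} = \left(b + m\right) 2 m = 2 m \left(b + m\right)$)
$G - z{\left(-50,E{\left(-12 \right)} \right)} = 133182 - 2 \left(-20 - -12\right) \left(-50 - 8\right) = 133182 - 2 \left(-20 + 12\right) \left(-50 + \left(-20 + 12\right)\right) = 133182 - 2 \left(-8\right) \left(-50 - 8\right) = 133182 - 2 \left(-8\right) \left(-58\right) = 133182 - 928 = 132254$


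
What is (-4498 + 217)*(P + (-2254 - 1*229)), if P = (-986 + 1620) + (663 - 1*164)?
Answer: 5779350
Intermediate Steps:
P = 1133 (P = 634 + (663 - 164) = 634 + 499 = 1133)
(-4498 + 217)*(P + (-2254 - 1*229)) = (-4498 + 217)*(1133 + (-2254 - 1*229)) = -4281*(1133 + (-2254 - 229)) = -4281*(1133 - 2483) = -4281*(-1350) = 5779350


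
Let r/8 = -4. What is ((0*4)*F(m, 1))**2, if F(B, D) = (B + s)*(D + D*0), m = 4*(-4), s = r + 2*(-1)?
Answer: 0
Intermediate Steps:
r = -32 (r = 8*(-4) = -32)
s = -34 (s = -32 + 2*(-1) = -32 - 2 = -34)
m = -16
F(B, D) = D*(-34 + B) (F(B, D) = (B - 34)*(D + D*0) = (-34 + B)*(D + 0) = (-34 + B)*D = D*(-34 + B))
((0*4)*F(m, 1))**2 = ((0*4)*(1*(-34 - 16)))**2 = (0*(1*(-50)))**2 = (0*(-50))**2 = 0**2 = 0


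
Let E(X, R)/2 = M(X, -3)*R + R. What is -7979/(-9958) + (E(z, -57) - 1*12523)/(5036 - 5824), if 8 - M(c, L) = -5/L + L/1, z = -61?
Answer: 71361005/3923452 ≈ 18.188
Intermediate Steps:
M(c, L) = 8 - L + 5/L (M(c, L) = 8 - (-5/L + L/1) = 8 - (-5/L + L*1) = 8 - (-5/L + L) = 8 - (L - 5/L) = 8 + (-L + 5/L) = 8 - L + 5/L)
E(X, R) = 62*R/3 (E(X, R) = 2*((8 - 1*(-3) + 5/(-3))*R + R) = 2*((8 + 3 + 5*(-1/3))*R + R) = 2*((8 + 3 - 5/3)*R + R) = 2*(28*R/3 + R) = 2*(31*R/3) = 62*R/3)
-7979/(-9958) + (E(z, -57) - 1*12523)/(5036 - 5824) = -7979/(-9958) + ((62/3)*(-57) - 1*12523)/(5036 - 5824) = -7979*(-1/9958) + (-1178 - 12523)/(-788) = 7979/9958 - 13701*(-1/788) = 7979/9958 + 13701/788 = 71361005/3923452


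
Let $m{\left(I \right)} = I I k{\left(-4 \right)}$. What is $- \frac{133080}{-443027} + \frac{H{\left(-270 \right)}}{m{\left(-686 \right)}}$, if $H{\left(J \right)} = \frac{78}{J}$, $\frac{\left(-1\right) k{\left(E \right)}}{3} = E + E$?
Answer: $\frac{67637063175049}{225165672819360} \approx 0.30039$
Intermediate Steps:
$k{\left(E \right)} = - 6 E$ ($k{\left(E \right)} = - 3 \left(E + E\right) = - 3 \cdot 2 E = - 6 E$)
$m{\left(I \right)} = 24 I^{2}$ ($m{\left(I \right)} = I I \left(\left(-6\right) \left(-4\right)\right) = I^{2} \cdot 24 = 24 I^{2}$)
$- \frac{133080}{-443027} + \frac{H{\left(-270 \right)}}{m{\left(-686 \right)}} = - \frac{133080}{-443027} + \frac{78 \frac{1}{-270}}{24 \left(-686\right)^{2}} = \left(-133080\right) \left(- \frac{1}{443027}\right) + \frac{78 \left(- \frac{1}{270}\right)}{24 \cdot 470596} = \frac{133080}{443027} - \frac{13}{45 \cdot 11294304} = \frac{133080}{443027} - \frac{13}{508243680} = \frac{67637063175049}{225165672819360}$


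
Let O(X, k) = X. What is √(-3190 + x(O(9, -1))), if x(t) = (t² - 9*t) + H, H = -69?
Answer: I*√3259 ≈ 57.088*I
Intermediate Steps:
x(t) = -69 + t² - 9*t (x(t) = (t² - 9*t) - 69 = -69 + t² - 9*t)
√(-3190 + x(O(9, -1))) = √(-3190 + (-69 + 9² - 9*9)) = √(-3190 + (-69 + 81 - 81)) = √(-3190 - 69) = √(-3259) = I*√3259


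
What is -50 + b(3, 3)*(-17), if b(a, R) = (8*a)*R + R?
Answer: -1325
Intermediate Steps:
b(a, R) = R + 8*R*a (b(a, R) = 8*R*a + R = R + 8*R*a)
-50 + b(3, 3)*(-17) = -50 + (3*(1 + 8*3))*(-17) = -50 + (3*(1 + 24))*(-17) = -50 + (3*25)*(-17) = -50 + 75*(-17) = -50 - 1275 = -1325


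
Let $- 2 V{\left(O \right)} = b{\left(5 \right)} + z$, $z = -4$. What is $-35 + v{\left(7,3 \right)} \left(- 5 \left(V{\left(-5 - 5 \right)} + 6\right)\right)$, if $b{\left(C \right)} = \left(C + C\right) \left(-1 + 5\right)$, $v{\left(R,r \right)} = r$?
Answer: $145$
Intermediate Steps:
$b{\left(C \right)} = 8 C$ ($b{\left(C \right)} = 2 C 4 = 8 C$)
$V{\left(O \right)} = -18$ ($V{\left(O \right)} = - \frac{8 \cdot 5 - 4}{2} = - \frac{40 - 4}{2} = \left(- \frac{1}{2}\right) 36 = -18$)
$-35 + v{\left(7,3 \right)} \left(- 5 \left(V{\left(-5 - 5 \right)} + 6\right)\right) = -35 + 3 \left(- 5 \left(-18 + 6\right)\right) = -35 + 3 \left(\left(-5\right) \left(-12\right)\right) = -35 + 3 \cdot 60 = -35 + 180 = 145$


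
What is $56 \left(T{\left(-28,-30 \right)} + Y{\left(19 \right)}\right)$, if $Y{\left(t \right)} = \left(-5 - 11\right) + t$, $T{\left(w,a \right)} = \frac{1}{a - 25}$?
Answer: $\frac{9184}{55} \approx 166.98$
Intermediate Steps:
$T{\left(w,a \right)} = \frac{1}{-25 + a}$
$Y{\left(t \right)} = -16 + t$
$56 \left(T{\left(-28,-30 \right)} + Y{\left(19 \right)}\right) = 56 \left(\frac{1}{-25 - 30} + \left(-16 + 19\right)\right) = 56 \left(\frac{1}{-55} + 3\right) = 56 \left(- \frac{1}{55} + 3\right) = 56 \cdot \frac{164}{55} = \frac{9184}{55}$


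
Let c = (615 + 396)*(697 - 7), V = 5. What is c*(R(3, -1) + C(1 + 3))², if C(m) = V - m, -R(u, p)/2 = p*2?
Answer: 17439750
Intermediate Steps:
R(u, p) = -4*p (R(u, p) = -2*p*2 = -4*p)
C(m) = 5 - m
c = 697590 (c = 1011*690 = 697590)
c*(R(3, -1) + C(1 + 3))² = 697590*(-4*(-1) + (5 - (1 + 3)))² = 697590*(4 + (5 - 1*4))² = 697590*(4 + (5 - 4))² = 697590*(4 + 1)² = 697590*5² = 697590*25 = 17439750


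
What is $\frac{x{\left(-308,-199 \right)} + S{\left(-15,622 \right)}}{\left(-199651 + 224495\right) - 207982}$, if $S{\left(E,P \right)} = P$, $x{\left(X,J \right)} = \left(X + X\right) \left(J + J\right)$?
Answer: $- \frac{40965}{30523} \approx -1.3421$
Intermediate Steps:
$x{\left(X,J \right)} = 4 J X$ ($x{\left(X,J \right)} = 2 X 2 J = 4 J X$)
$\frac{x{\left(-308,-199 \right)} + S{\left(-15,622 \right)}}{\left(-199651 + 224495\right) - 207982} = \frac{4 \left(-199\right) \left(-308\right) + 622}{\left(-199651 + 224495\right) - 207982} = \frac{245168 + 622}{24844 - 207982} = \frac{245790}{-183138} = 245790 \left(- \frac{1}{183138}\right) = - \frac{40965}{30523}$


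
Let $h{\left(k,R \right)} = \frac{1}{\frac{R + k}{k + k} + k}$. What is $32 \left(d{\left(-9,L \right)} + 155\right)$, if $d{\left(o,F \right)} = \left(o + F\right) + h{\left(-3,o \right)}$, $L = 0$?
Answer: $4640$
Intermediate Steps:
$h{\left(k,R \right)} = \frac{1}{k + \frac{R + k}{2 k}}$ ($h{\left(k,R \right)} = \frac{1}{\frac{R + k}{2 k} + k} = \frac{1}{k + \frac{R + k}{2 k}}$)
$d{\left(o,F \right)} = F + o - \frac{6}{15 + o}$ ($d{\left(o,F \right)} = \left(o + F\right) + 2 \left(-3\right) \frac{1}{o - 3 + 2 \left(-3\right)^{2}} = \left(F + o\right) + 2 \left(-3\right) \frac{1}{o - 3 + 2 \cdot 9} = \left(F + o\right) + 2 \left(-3\right) \frac{1}{o - 3 + 18} = \left(F + o\right) + 2 \left(-3\right) \frac{1}{15 + o} = \left(F + o\right) - \frac{6}{15 + o} = F + o - \frac{6}{15 + o}$)
$32 \left(d{\left(-9,L \right)} + 155\right) = 32 \left(\frac{-6 + \left(15 - 9\right) \left(0 - 9\right)}{15 - 9} + 155\right) = 32 \left(\frac{-6 + 6 \left(-9\right)}{6} + 155\right) = 32 \left(\frac{-6 - 54}{6} + 155\right) = 32 \left(\frac{1}{6} \left(-60\right) + 155\right) = 32 \left(-10 + 155\right) = 32 \cdot 145 = 4640$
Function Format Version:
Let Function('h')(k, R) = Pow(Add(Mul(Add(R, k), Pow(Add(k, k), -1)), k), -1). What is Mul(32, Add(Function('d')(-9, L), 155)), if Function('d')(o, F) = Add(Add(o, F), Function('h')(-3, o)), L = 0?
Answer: 4640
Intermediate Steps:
Function('h')(k, R) = Pow(Add(k, Mul(Rational(1, 2), Pow(k, -1), Add(R, k))), -1) (Function('h')(k, R) = Pow(Add(Mul(Add(R, k), Pow(Mul(2, k), -1)), k), -1) = Pow(Add(Mul(Add(R, k), Mul(Rational(1, 2), Pow(k, -1))), k), -1) = Pow(Add(Mul(Rational(1, 2), Pow(k, -1), Add(R, k)), k), -1) = Pow(Add(k, Mul(Rational(1, 2), Pow(k, -1), Add(R, k))), -1))
Function('d')(o, F) = Add(F, o, Mul(-6, Pow(Add(15, o), -1))) (Function('d')(o, F) = Add(Add(o, F), Mul(2, -3, Pow(Add(o, -3, Mul(2, Pow(-3, 2))), -1))) = Add(Add(F, o), Mul(2, -3, Pow(Add(o, -3, Mul(2, 9)), -1))) = Add(Add(F, o), Mul(2, -3, Pow(Add(o, -3, 18), -1))) = Add(Add(F, o), Mul(2, -3, Pow(Add(15, o), -1))) = Add(Add(F, o), Mul(-6, Pow(Add(15, o), -1))) = Add(F, o, Mul(-6, Pow(Add(15, o), -1))))
Mul(32, Add(Function('d')(-9, L), 155)) = Mul(32, Add(Mul(Pow(Add(15, -9), -1), Add(-6, Mul(Add(15, -9), Add(0, -9)))), 155)) = Mul(32, Add(Mul(Pow(6, -1), Add(-6, Mul(6, -9))), 155)) = Mul(32, Add(Mul(Rational(1, 6), Add(-6, -54)), 155)) = Mul(32, Add(Mul(Rational(1, 6), -60), 155)) = Mul(32, Add(-10, 155)) = Mul(32, 145) = 4640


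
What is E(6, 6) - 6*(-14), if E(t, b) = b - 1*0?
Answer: 90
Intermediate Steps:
E(t, b) = b (E(t, b) = b + 0 = b)
E(6, 6) - 6*(-14) = 6 - 6*(-14) = 6 + 84 = 90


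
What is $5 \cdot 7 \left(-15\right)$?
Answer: $-525$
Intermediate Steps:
$5 \cdot 7 \left(-15\right) = 35 \left(-15\right) = -525$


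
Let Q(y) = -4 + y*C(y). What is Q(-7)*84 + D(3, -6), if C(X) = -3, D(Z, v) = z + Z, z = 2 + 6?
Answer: 1439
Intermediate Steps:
z = 8
D(Z, v) = 8 + Z
Q(y) = -4 - 3*y (Q(y) = -4 + y*(-3) = -4 - 3*y)
Q(-7)*84 + D(3, -6) = (-4 - 3*(-7))*84 + (8 + 3) = (-4 + 21)*84 + 11 = 17*84 + 11 = 1428 + 11 = 1439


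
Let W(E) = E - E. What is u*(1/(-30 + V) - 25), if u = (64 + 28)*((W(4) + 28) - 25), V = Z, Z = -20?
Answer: -172638/25 ≈ -6905.5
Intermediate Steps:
W(E) = 0
V = -20
u = 276 (u = (64 + 28)*((0 + 28) - 25) = 92*(28 - 25) = 92*3 = 276)
u*(1/(-30 + V) - 25) = 276*(1/(-30 - 20) - 25) = 276*(1/(-50) - 25) = 276*(-1/50 - 25) = 276*(-1251/50) = -172638/25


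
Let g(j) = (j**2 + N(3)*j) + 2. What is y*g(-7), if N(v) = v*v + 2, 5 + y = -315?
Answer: 8320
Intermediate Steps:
y = -320 (y = -5 - 315 = -320)
N(v) = 2 + v**2 (N(v) = v**2 + 2 = 2 + v**2)
g(j) = 2 + j**2 + 11*j (g(j) = (j**2 + (2 + 3**2)*j) + 2 = (j**2 + (2 + 9)*j) + 2 = (j**2 + 11*j) + 2 = 2 + j**2 + 11*j)
y*g(-7) = -320*(2 + (-7)**2 + 11*(-7)) = -320*(2 + 49 - 77) = -320*(-26) = 8320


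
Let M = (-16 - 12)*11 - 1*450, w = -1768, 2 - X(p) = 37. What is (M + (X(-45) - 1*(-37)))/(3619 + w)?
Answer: -252/617 ≈ -0.40843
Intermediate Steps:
X(p) = -35 (X(p) = 2 - 1*37 = 2 - 37 = -35)
M = -758 (M = -28*11 - 450 = -308 - 450 = -758)
(M + (X(-45) - 1*(-37)))/(3619 + w) = (-758 + (-35 - 1*(-37)))/(3619 - 1768) = (-758 + (-35 + 37))/1851 = (-758 + 2)*(1/1851) = -756*1/1851 = -252/617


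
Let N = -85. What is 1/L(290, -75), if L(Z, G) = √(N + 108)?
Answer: √23/23 ≈ 0.20851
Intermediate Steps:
L(Z, G) = √23 (L(Z, G) = √(-85 + 108) = √23)
1/L(290, -75) = 1/(√23) = √23/23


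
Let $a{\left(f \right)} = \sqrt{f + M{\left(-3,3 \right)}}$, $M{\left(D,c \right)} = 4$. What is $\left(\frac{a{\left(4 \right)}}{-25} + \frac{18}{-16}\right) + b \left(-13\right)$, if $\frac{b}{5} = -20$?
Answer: $\frac{10391}{8} - \frac{2 \sqrt{2}}{25} \approx 1298.8$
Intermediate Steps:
$b = -100$ ($b = 5 \left(-20\right) = -100$)
$a{\left(f \right)} = \sqrt{4 + f}$ ($a{\left(f \right)} = \sqrt{f + 4} = \sqrt{4 + f}$)
$\left(\frac{a{\left(4 \right)}}{-25} + \frac{18}{-16}\right) + b \left(-13\right) = \left(\frac{\sqrt{4 + 4}}{-25} + \frac{18}{-16}\right) - -1300 = \left(\sqrt{8} \left(- \frac{1}{25}\right) + 18 \left(- \frac{1}{16}\right)\right) + 1300 = \left(2 \sqrt{2} \left(- \frac{1}{25}\right) - \frac{9}{8}\right) + 1300 = \left(- \frac{2 \sqrt{2}}{25} - \frac{9}{8}\right) + 1300 = \left(- \frac{9}{8} - \frac{2 \sqrt{2}}{25}\right) + 1300 = \frac{10391}{8} - \frac{2 \sqrt{2}}{25}$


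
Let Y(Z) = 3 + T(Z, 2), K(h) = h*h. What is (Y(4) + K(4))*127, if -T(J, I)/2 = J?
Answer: 1397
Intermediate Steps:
T(J, I) = -2*J
K(h) = h²
Y(Z) = 3 - 2*Z
(Y(4) + K(4))*127 = ((3 - 2*4) + 4²)*127 = ((3 - 8) + 16)*127 = (-5 + 16)*127 = 11*127 = 1397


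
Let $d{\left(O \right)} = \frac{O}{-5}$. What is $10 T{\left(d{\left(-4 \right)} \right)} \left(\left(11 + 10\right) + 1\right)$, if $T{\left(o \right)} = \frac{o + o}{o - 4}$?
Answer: $-110$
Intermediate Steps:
$d{\left(O \right)} = - \frac{O}{5}$ ($d{\left(O \right)} = O \left(- \frac{1}{5}\right) = - \frac{O}{5}$)
$T{\left(o \right)} = \frac{2 o}{-4 + o}$
$10 T{\left(d{\left(-4 \right)} \right)} \left(\left(11 + 10\right) + 1\right) = 10 \frac{2 \left(\left(- \frac{1}{5}\right) \left(-4\right)\right)}{-4 - - \frac{4}{5}} \left(\left(11 + 10\right) + 1\right) = 10 \cdot 2 \cdot \frac{4}{5} \frac{1}{-4 + \frac{4}{5}} \left(21 + 1\right) = 10 \cdot 2 \cdot \frac{4}{5} \frac{1}{- \frac{16}{5}} \cdot 22 = 10 \cdot 2 \cdot \frac{4}{5} \left(- \frac{5}{16}\right) 22 = 10 \left(- \frac{1}{2}\right) 22 = \left(-5\right) 22 = -110$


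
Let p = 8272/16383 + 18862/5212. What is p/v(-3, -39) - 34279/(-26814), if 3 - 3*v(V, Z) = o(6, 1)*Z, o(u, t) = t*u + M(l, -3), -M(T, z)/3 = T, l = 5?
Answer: 27507711656167/22132791179592 ≈ 1.2428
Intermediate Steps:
M(T, z) = -3*T
p = 176064905/42694098 (p = 8272*(1/16383) + 18862*(1/5212) = 8272/16383 + 9431/2606 = 176064905/42694098 ≈ 4.1239)
o(u, t) = -15 + t*u (o(u, t) = t*u - 3*5 = t*u - 15 = -15 + t*u)
v(V, Z) = 1 + 3*Z (v(V, Z) = 1 - (-15 + 1*6)*Z/3 = 1 - (-15 + 6)*Z/3 = 1 - (-3)*Z = 1 + 3*Z)
p/v(-3, -39) - 34279/(-26814) = 176064905/(42694098*(1 + 3*(-39))) - 34279/(-26814) = 176064905/(42694098*(1 - 117)) - 34279*(-1/26814) = (176064905/42694098)/(-116) + 34279/26814 = (176064905/42694098)*(-1/116) + 34279/26814 = -176064905/4952515368 + 34279/26814 = 27507711656167/22132791179592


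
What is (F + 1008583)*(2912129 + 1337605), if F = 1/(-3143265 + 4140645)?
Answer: 712496599687152349/166230 ≈ 4.2862e+12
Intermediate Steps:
F = 1/997380 ≈ 1.0026e-6
(F + 1008583)*(2912129 + 1337605) = (1/997380 + 1008583)*(2912129 + 1337605) = (1005940512541/997380)*4249734 = 712496599687152349/166230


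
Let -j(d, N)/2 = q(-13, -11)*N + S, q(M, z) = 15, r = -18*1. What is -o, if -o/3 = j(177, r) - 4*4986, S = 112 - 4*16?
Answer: -58500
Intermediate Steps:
r = -18
S = 48 (S = 112 - 1*64 = 112 - 64 = 48)
j(d, N) = -96 - 30*N (j(d, N) = -2*(15*N + 48) = -2*(48 + 15*N) = -96 - 30*N)
o = 58500 (o = -3*((-96 - 30*(-18)) - 4*4986) = -3*((-96 + 540) - 19944) = -3*(444 - 19944) = -3*(-19500) = 58500)
-o = -1*58500 = -58500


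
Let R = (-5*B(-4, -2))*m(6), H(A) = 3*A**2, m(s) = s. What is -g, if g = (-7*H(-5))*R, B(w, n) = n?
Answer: 31500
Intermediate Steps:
R = 60 (R = -5*(-2)*6 = 10*6 = 60)
g = -31500 (g = -21*(-5)**2*60 = -21*25*60 = -7*75*60 = -525*60 = -31500)
-g = -1*(-31500) = 31500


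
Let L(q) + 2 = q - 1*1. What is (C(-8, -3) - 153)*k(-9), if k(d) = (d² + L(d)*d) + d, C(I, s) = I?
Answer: -28980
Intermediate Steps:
L(q) = -3 + q (L(q) = -2 + (q - 1*1) = -2 + (q - 1) = -2 + (-1 + q) = -3 + q)
k(d) = d + d² + d*(-3 + d) (k(d) = (d² + (-3 + d)*d) + d = (d² + d*(-3 + d)) + d = d + d² + d*(-3 + d))
(C(-8, -3) - 153)*k(-9) = (-8 - 153)*(2*(-9)*(-1 - 9)) = -322*(-9)*(-10) = -161*180 = -28980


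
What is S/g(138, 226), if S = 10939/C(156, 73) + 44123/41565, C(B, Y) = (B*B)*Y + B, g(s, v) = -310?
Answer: -8760811963/2543648871400 ≈ -0.0034442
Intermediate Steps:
C(B, Y) = B + Y*B² (C(B, Y) = B²*Y + B = Y*B² + B = B + Y*B²)
S = 8760811963/8205318940 (S = 10939/((156*(1 + 156*73))) + 44123/41565 = 10939/((156*(1 + 11388))) + 44123*(1/41565) = 10939/((156*11389)) + 44123/41565 = 10939/1776684 + 44123/41565 = 8760811963/8205318940 ≈ 1.0677)
S/g(138, 226) = (8760811963/8205318940)/(-310) = (8760811963/8205318940)*(-1/310) = -8760811963/2543648871400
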